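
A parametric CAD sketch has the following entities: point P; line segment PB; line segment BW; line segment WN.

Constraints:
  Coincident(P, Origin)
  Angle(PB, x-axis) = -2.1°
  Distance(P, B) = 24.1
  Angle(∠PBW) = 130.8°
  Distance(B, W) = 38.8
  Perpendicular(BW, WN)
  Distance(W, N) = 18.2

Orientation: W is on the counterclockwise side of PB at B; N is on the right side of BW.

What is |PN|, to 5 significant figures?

65.602

∠PBW = 130.8°, so BW runs at -2.1° + (180° − 130.8°) = 47.100° from the x-axis; with |BW| = 38.8, W = B + 38.8·(cos 47.100°, sin 47.100°) = (50.496, 27.540). BW ⟂ WN; with |WN| = 18.2 on the right of BW, N = W + 18.2·(0.73254, -0.68072) = (63.828, 15.150). Then |PN| = |N − P| = 65.602.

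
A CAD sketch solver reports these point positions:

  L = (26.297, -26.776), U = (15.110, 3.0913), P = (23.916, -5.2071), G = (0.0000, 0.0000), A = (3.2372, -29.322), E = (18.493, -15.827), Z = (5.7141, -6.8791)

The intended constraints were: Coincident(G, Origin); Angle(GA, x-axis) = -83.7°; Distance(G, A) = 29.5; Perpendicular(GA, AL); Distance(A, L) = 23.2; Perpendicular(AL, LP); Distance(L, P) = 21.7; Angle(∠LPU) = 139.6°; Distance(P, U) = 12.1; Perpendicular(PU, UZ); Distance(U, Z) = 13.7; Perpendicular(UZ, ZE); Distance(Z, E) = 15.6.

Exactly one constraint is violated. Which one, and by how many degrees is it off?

Perpendicular(UZ, ZE) — off by 8.30°.

G = (0.00, 0.00) ✓; GA at -83.70° ✓; |GA| = 29.50 ✓; ∠(GA, AL) = 90.00° ✓; |AL| = 23.20 ✓; ∠(AL, LP) = 90.00° ✓; |LP| = 21.70 ✓; ∠LPU = 139.6° ✓; |PU| = 12.10 ✓; ∠(PU, UZ) = 90.00° ✓; |UZ| = 13.70 ✓; ∠(UZ, ZE) = 98.30° ✗; |ZE| = 15.60 ✓.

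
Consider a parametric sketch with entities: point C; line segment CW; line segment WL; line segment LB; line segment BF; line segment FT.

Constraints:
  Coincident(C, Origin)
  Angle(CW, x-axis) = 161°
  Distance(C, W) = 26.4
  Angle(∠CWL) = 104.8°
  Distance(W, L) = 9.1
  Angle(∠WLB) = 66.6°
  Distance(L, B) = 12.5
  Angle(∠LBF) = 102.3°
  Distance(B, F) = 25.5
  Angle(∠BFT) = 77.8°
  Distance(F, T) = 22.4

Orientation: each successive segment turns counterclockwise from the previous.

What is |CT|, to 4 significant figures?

39.89

C is at the origin; CW runs at 161.0° with length 26.4, so W = (-24.96, 8.595). ∠CWL = 104.8° gives WL at -123.8° from the x-axis; with |WL| = 9.1, L = (-30.02, 1.033). ∠WLB = 66.6° gives LB at -10.40° from the x-axis; with |LB| = 12.5, B = (-17.73, -1.223). ∠LBF = 102.3° gives BF at 67.30° from the x-axis; with |BF| = 25.5, F = (-7.889, 22.30). ∠BFT = 77.8° gives FT at 169.5° from the x-axis; with |FT| = 22.4, T = (-29.91, 26.38). Then |CT| = |T − C| = 39.89.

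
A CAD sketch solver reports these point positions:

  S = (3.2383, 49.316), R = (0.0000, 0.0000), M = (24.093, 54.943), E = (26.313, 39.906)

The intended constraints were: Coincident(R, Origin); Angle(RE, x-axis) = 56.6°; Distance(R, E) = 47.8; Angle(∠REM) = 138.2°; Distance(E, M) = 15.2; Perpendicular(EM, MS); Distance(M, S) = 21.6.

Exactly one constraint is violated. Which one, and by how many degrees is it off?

Perpendicular(EM, MS) — off by 6.70°.

R = (0.00, 0.00) ✓; RE at 56.60° ✓; |RE| = 47.80 ✓; ∠REM = 138.2° ✓; |EM| = 15.20 ✓; ∠(EM, MS) = 96.70° ✗; |MS| = 21.60 ✓.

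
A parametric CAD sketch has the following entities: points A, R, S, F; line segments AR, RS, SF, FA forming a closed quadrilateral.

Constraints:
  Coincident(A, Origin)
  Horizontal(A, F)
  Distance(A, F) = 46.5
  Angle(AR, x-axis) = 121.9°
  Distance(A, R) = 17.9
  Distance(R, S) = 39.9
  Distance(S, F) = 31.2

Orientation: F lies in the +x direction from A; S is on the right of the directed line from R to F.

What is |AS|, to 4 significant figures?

22.73

A is at the origin; AF is horizontal with |AF| = 46.5 and F in +x, so F = (46.5, 0). AR runs at 121.9° with |AR| = 17.9, so R = (-9.459, 15.20). S is determined by |RS| = 39.9 and |SF| = 31.2 together: it lies at the intersection of circle(R, 39.9) and circle(F, 31.2). With |RF| = 57.99, the foot of the radical line on RF is 34.33 from R and the perpendicular offset is √(39.9² − 34.33²) = 20.34. Taking the right-of-RF solution: S = (18.34, -13.43).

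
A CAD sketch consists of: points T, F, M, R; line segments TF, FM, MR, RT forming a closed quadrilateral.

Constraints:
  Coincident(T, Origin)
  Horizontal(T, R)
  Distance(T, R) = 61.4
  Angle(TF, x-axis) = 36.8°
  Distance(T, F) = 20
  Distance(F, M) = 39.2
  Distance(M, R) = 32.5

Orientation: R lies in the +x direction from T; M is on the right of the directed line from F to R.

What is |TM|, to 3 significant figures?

42.5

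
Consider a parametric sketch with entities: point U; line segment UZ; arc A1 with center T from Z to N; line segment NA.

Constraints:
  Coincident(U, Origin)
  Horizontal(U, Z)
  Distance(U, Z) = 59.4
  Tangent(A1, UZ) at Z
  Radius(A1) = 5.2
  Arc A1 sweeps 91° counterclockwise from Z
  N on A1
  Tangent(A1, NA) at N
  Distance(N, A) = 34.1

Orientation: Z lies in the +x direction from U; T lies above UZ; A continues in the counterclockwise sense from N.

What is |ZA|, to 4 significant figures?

39.65

U is at the origin; U and Z share the same y with |UZ| = 59.4 and Z on the +x side, so Z = (59.40, 0.000). A1 meets UZ tangentially, so TZ is at right angles to UZ, so T = Z + (0, 5.2) = (59.40, 5.200). On A1, Z sits at bearing -90° from T; a 91° counterclockwise sweep puts N at bearing 1°, so N = T + 5.2·(cos 1°, sin 1°) = (64.60, 5.291). Tangency of A1 to NA means the radius TN is perpendicular to NA, so NA runs along (−sin 1°, cos 1°); with |NA| = 34.1, A = (64.00, 39.39). Then |ZA| = |A − Z| = 39.65.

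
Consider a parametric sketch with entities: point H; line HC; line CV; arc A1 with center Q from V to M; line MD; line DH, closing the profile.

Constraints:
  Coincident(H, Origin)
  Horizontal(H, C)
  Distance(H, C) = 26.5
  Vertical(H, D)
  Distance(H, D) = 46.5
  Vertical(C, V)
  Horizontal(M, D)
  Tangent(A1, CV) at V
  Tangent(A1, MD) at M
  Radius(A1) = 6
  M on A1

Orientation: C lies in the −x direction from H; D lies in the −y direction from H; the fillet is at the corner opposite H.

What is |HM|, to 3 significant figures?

50.8

H is at the origin; HC is horizontal with |HC| = 26.5 and C on the −x side, so C = (-26.5, 0.00). H and D share the same x with |HD| = 46.5 and D on the −y side, so D = (0.00, -46.5). The virtual corner opposite H is at (-26.5, -46.5). A1 meets CV tangentially, so QV is at right angles to CV and A1 meets MD tangentially, so QM is at right angles to MD, with radius 6.0, so the center Q sits 6.0 in from both sides at Q = (-20.5, -40.5). That places the tangent points at V = (-26.5, -40.5) on CV and M = (-20.5, -46.5) on MD. Then |HM| = |M − H| = 50.8.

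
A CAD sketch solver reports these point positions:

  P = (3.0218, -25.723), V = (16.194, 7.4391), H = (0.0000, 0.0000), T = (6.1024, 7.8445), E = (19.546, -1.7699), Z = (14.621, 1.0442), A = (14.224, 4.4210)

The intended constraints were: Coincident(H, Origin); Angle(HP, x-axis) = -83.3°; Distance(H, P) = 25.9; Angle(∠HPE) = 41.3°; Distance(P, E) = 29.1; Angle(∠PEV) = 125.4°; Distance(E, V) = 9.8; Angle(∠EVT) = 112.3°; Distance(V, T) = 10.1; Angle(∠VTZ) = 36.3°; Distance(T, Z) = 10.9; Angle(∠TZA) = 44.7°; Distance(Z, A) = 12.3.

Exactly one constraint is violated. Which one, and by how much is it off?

Distance(Z, A) = 12.3 — off by 8.90.

H = (0.00, 0.00) ✓; HP at -83.30° ✓; |HP| = 25.90 ✓; ∠HPE = 41.30° ✓; |PE| = 29.10 ✓; ∠PEV = 125.4° ✓; |EV| = 9.800 ✓; ∠EVT = 112.3° ✓; |VT| = 10.10 ✓; ∠VTZ = 36.30° ✓; |TZ| = 10.90 ✓; ∠TZA = 44.69° ✓; |ZA| = 3.400 ✗.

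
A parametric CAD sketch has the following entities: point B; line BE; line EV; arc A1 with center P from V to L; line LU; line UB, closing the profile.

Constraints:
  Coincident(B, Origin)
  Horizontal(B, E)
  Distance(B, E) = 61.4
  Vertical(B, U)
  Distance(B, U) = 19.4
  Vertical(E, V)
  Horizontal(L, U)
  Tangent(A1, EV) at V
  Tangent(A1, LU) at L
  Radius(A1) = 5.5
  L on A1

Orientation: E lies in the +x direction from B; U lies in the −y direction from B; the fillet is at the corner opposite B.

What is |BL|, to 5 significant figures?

59.171

The virtual corner opposite B is at (61.400, -19.400). Tangency of A1 to EV means the radius PV is perpendicular to EV and tangency of A1 to LU means the radius PL is perpendicular to LU, with radius 5.5, so the center P sits 5.5 in from both sides at P = (55.900, -13.900). That places the tangent points at V = (61.400, -13.900) on EV and L = (55.900, -19.400) on LU. Then |BL| = |L − B| = 59.171.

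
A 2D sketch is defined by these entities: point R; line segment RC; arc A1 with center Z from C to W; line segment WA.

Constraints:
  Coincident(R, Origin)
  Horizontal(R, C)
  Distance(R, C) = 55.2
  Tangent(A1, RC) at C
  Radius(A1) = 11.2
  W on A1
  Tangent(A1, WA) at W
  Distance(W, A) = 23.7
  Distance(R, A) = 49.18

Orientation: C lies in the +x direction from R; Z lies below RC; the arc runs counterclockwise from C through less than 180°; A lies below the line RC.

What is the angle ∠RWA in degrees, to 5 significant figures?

85.117°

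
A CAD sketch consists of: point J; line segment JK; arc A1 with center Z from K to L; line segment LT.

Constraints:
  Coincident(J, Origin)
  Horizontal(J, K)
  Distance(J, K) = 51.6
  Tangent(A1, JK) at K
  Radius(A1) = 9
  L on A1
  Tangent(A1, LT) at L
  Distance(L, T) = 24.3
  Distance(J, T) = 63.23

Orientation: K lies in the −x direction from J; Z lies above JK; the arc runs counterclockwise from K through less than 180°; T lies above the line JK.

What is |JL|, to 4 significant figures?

45.07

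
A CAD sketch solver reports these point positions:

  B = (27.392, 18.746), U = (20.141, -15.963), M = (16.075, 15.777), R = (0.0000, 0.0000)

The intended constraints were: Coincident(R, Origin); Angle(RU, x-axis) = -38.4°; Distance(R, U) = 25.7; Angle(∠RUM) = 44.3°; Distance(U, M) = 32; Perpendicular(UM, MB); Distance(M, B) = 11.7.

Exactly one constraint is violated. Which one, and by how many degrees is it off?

Perpendicular(UM, MB) — off by 7.40°.

R = (0.00, 0.00) ✓; RU at -38.40° ✓; |RU| = 25.70 ✓; ∠RUM = 44.30° ✓; |UM| = 32.00 ✓; ∠(UM, MB) = 82.60° ✗; |MB| = 11.70 ✓.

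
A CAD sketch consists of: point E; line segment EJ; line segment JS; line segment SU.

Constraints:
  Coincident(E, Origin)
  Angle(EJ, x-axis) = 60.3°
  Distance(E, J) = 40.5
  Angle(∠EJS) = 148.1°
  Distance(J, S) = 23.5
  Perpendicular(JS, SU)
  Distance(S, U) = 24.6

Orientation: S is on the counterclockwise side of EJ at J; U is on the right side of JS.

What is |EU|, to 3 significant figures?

73.9

E is at the origin; EJ runs at 60.3° with length 40.5, so J = 40.5·(cos 60.3°, sin 60.3°) = (20.1, 35.2). ∠EJS = 148.1°, so JS runs at 60.3° + (180° − 148.1°) = 92.2° from the x-axis; with |JS| = 23.5, S = J + 23.5·(cos 92.2°, sin 92.2°) = (19.2, 58.7). The perpendicularity gives SU at right angles to JS; with |SU| = 24.6 on the right of JS, U = S + 24.6·(0.999, 0.0384) = (43.7, 59.6). Then |EU| = |U − E| = 73.9.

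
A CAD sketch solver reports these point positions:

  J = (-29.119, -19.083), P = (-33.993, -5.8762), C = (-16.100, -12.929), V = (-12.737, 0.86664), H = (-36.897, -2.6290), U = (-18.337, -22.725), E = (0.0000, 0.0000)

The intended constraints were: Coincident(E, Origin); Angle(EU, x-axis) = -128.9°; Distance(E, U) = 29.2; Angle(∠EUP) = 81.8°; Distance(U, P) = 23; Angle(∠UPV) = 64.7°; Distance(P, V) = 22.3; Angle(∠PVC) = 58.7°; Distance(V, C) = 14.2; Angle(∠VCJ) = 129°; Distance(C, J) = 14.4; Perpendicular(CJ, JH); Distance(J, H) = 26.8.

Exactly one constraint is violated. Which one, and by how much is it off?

Distance(J, H) = 26.8 — off by 8.60.

E = (0.00, 0.00) ✓; EU at -128.9° ✓; |EU| = 29.20 ✓; ∠EUP = 81.80° ✓; |UP| = 23.00 ✓; ∠UPV = 64.70° ✓; |PV| = 22.30 ✓; ∠PVC = 58.70° ✓; |VC| = 14.20 ✓; ∠VCJ = 129.0° ✓; |CJ| = 14.40 ✓; ∠(CJ, JH) = 90.00° ✓; |JH| = 18.20 ✗.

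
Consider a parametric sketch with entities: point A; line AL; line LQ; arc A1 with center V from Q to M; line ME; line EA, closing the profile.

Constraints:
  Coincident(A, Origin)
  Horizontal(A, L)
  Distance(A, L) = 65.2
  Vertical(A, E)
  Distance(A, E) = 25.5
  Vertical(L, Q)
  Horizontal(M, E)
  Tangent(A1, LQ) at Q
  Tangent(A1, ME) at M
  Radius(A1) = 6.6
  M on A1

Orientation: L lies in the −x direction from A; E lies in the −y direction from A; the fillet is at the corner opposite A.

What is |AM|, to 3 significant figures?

63.9

The virtual corner opposite A is at (-65.2, -25.5). Tangency of A1 to LQ means the radius VQ is perpendicular to LQ and tangency of A1 to ME means the radius VM is perpendicular to ME, with radius 6.6, so the center V sits 6.6 in from both sides at V = (-58.6, -18.9). That places the tangent points at Q = (-65.2, -18.9) on LQ and M = (-58.6, -25.5) on ME. Then |AM| = |M − A| = 63.9.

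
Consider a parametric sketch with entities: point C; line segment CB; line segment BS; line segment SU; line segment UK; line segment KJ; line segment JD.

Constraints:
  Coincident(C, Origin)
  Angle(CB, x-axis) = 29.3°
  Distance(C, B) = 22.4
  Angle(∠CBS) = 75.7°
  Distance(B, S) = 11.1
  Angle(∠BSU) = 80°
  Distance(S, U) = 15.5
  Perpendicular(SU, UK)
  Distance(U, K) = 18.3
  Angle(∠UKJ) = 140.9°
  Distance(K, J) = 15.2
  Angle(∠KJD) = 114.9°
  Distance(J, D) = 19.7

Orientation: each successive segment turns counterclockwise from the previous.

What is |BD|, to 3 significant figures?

20.8

C is at the origin; CB runs at 29.3° with length 22.4, so B = (19.5, 11.0). ∠CBS = 75.7° gives BS at 134° from the x-axis; with |BS| = 11.1, S = (11.9, 19.0). ∠BSU = 80.0° gives SU at -126° from the x-axis; with |SU| = 15.5, U = (2.68, 6.52). The perpendicularity gives UK at right angles to SU, so UK runs at -36.4°; with |UK| = 18.3, K = (17.4, -4.33). ∠UKJ = 140.9° gives KJ at 2.70° from the x-axis; with |KJ| = 15.2, J = (32.6, -3.62). ∠KJD = 114.9° gives JD at 67.8° from the x-axis; with |JD| = 19.7, D = (40.0, 14.6). Then |BD| = |D − B| = 20.8.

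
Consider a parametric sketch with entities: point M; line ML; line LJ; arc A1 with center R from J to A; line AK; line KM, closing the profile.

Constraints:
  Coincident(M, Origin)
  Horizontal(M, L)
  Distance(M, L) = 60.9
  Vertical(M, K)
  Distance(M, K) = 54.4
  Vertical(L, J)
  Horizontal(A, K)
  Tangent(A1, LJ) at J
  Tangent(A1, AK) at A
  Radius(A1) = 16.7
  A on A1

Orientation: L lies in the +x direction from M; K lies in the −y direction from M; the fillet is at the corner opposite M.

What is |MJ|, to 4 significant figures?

71.62

M is at the origin; M and L share the same y with |ML| = 60.9 and L on the +x side, so L = (60.90, 0.000). M and K share the same x with |MK| = 54.4 and K on the −y side, so K = (0.000, -54.40). The virtual corner opposite M is at (60.90, -54.40). Tangency of A1 to LJ means the radius RJ is perpendicular to LJ and A1 meets AK tangentially, so RA is at right angles to AK, with radius 16.7, so the center R sits 16.7 in from both sides at R = (44.20, -37.70). That places the tangent points at J = (60.90, -37.70) on LJ and A = (44.20, -54.40) on AK. Then |MJ| = |J − M| = 71.62.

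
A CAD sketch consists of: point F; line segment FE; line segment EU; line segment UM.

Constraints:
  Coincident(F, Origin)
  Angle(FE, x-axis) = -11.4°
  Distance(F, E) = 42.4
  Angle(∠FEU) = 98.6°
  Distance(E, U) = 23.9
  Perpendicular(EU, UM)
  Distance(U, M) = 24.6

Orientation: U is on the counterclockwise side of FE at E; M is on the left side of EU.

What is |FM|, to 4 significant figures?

34.85

F is at the origin; FE runs at -11.4° with length 42.4, so E = 42.4·(cos -11.4°, sin -11.4°) = (41.56, -8.381). ∠FEU = 98.6°, so EU runs at -11.4° + (180° − 98.6°) = 70.00° from the x-axis; with |EU| = 23.9, U = E + 23.9·(cos 70.00°, sin 70.00°) = (49.74, 14.08). The perpendicularity gives UM at right angles to EU; with |UM| = 24.6 on the left of EU, M = U + 24.6·(-0.9397, 0.3420) = (26.62, 22.49). Then |FM| = |M − F| = 34.85.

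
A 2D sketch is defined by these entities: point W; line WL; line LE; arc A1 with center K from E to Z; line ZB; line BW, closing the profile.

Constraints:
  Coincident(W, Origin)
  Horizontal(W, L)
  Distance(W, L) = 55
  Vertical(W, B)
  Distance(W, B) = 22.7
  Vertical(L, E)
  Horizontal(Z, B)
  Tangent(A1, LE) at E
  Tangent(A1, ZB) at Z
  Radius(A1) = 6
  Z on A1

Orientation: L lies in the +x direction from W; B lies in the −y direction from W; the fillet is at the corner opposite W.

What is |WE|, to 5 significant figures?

57.479

W is at the origin; WL is horizontal with |WL| = 55.0 and L on the +x side, so L = (55.000, 0.0000). W and B share the same x with |WB| = 22.7 and B on the −y side, so B = (0.0000, -22.700). The virtual corner opposite W is at (55.000, -22.700). Since A1 is tangent to LE there, KE ⟂ LE and tangency of A1 to ZB means the radius KZ is perpendicular to ZB, with radius 6.0, so the center K sits 6.0 in from both sides at K = (49.000, -16.700). That places the tangent points at E = (55.000, -16.700) on LE and Z = (49.000, -22.700) on ZB. Then |WE| = |E − W| = 57.479.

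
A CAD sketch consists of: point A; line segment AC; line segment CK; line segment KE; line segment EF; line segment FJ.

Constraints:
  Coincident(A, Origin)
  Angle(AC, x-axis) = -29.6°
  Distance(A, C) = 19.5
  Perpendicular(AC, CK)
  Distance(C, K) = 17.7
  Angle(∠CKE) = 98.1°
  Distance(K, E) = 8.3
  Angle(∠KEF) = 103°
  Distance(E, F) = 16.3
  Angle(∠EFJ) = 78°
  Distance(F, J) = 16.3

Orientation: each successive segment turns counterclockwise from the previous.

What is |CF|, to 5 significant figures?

14.553

∠CKE = 98.1° gives KE at 142.30° from the x-axis; with |KE| = 8.3, E = (19.131, 10.834). ∠KEF = 103.0° gives EF at -140.70° from the x-axis; with |EF| = 16.3, F = (6.5172, 0.50976). Then |CF| = |F − C| = 14.553.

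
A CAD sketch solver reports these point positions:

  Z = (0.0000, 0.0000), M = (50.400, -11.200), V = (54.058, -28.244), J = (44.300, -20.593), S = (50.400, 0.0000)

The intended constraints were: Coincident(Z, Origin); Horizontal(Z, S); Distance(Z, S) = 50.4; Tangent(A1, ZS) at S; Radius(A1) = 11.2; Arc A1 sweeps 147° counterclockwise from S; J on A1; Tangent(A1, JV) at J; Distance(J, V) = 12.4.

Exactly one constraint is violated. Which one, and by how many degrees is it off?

Tangent(A1, JV) at J — off by 5.10°.

Z = (0.00, 0.00) ✓; Z.y = 0.00, S.y = 0.00 ✓; |ZS| = 50.40 ✓; ∠(MS, SZ) = 90.00° ✓; |MS| = 11.20 ✓; bearing(M→J) − bearing(M→S) = 147.0° ✓; |MJ| = 11.20 ✓; ∠(MJ, JV) = 95.10° ✗; |JV| = 12.40 ✓.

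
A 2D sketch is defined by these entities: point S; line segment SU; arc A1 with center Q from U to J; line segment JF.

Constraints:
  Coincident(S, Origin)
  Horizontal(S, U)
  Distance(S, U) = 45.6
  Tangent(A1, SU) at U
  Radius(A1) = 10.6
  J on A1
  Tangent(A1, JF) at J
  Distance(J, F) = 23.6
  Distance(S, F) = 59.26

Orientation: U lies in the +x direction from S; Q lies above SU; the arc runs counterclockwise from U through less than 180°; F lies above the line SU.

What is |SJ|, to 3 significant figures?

57.3

S is at the origin; S and U share the same y with |SU| = 45.6 and U on the +x side, so U = (45.6, 0.00). Since A1 is tangent to SU there, QU ⟂ SU, so Q = U + (0, 10.6) = (45.6, 10.6). Since QJ ⟂ JF (tangency), |QF| = √(10.6² + 23.6²) = 25.9 regardless of where J sits on A1. So F lies on both circle(S, 59.26) and circle(Q, 25.9); the above-SU intersection is F = (46.7, 36.4). J is the foot of the tangent from F: J = (55.4, 14.5).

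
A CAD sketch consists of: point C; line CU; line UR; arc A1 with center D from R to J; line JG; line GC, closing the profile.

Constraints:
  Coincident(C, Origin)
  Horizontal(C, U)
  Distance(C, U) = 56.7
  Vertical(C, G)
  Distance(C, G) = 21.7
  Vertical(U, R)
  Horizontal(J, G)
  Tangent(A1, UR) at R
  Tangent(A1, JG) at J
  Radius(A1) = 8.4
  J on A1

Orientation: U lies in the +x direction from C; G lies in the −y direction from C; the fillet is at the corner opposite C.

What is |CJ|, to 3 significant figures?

53.0

C is at the origin; C and U share the same y with |CU| = 56.7 and U on the +x side, so U = (56.7, 0.00). CG is vertical with |CG| = 21.7 and G on the −y side, so G = (0.00, -21.7). The virtual corner opposite C is at (56.7, -21.7). Since A1 is tangent to UR there, DR ⟂ UR and since A1 is tangent to JG there, DJ ⟂ JG, with radius 8.4, so the center D sits 8.4 in from both sides at D = (48.3, -13.3). That places the tangent points at R = (56.7, -13.3) on UR and J = (48.3, -21.7) on JG. Then |CJ| = |J − C| = 53.0.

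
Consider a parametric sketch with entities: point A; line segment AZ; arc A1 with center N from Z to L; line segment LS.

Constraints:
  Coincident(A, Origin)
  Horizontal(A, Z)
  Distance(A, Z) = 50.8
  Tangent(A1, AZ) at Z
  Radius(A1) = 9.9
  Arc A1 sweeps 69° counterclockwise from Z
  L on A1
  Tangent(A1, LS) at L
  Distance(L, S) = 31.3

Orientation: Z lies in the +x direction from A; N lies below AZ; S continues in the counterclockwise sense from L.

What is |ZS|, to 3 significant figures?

41.0

A is at the origin; A and Z share the same y with |AZ| = 50.8 and Z on the +x side, so Z = (50.8, 0.00). The tangent condition forces NZ to be normal to AZ, so N = Z + (0, -9.9) = (50.8, -9.90). On A1, Z sits at bearing 90° from N; a 69° counterclockwise sweep puts L at bearing 159°, so L = N + 9.9·(cos 159°, sin 159°) = (41.6, -6.35). A1 meets LS tangentially, so NL is at right angles to LS, so LS runs along (−sin 159°, cos 159°); with |LS| = 31.3, S = (30.3, -35.6). Then |ZS| = |S − Z| = 41.0.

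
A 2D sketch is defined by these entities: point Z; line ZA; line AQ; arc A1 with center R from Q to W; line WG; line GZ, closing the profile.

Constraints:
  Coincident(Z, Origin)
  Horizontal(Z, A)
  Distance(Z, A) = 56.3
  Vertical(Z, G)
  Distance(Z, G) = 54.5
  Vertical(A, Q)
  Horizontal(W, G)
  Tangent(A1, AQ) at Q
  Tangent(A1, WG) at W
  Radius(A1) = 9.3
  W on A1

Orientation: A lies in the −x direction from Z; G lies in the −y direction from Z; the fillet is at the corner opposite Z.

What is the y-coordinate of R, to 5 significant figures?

-45.200

Z is at the origin; ZA is horizontal with |ZA| = 56.3 and A on the −x side, so A = (-56.300, 0.0000). Z and G share the same x with |ZG| = 54.5 and G on the −y side, so G = (0.0000, -54.500). The virtual corner opposite Z is at (-56.300, -54.500). A1 meets AQ tangentially, so RQ is at right angles to AQ and A1 meets WG tangentially, so RW is at right angles to WG, with radius 9.3, so the center R sits 9.3 in from both sides at R = (-47.000, -45.200). So R.y = -45.200.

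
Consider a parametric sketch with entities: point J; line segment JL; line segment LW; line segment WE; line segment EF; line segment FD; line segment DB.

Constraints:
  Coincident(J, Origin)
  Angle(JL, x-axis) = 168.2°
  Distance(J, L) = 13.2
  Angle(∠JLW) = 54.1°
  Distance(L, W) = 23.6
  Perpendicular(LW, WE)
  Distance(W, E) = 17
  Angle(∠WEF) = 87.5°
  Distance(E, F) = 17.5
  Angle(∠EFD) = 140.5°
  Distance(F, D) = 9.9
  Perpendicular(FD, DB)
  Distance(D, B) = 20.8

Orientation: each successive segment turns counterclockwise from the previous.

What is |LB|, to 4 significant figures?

13.96

J is at the origin; JL runs at 168.2° with length 13.2, so L = (-12.92, 2.699). ∠JLW = 54.1° gives LW at -65.90° from the x-axis; with |LW| = 23.6, W = (-3.284, -18.84). LW is perpendicular to WE, so WE runs at 24.10°; with |WE| = 17.0, E = (12.23, -11.90). ∠WEF = 87.5° gives EF at 116.6° from the x-axis; with |EF| = 17.5, F = (4.398, 3.746). ∠EFD = 140.5° gives FD at 156.1° from the x-axis; with |FD| = 9.9, D = (-4.653, 7.757). The perpendicularity gives DB at right angles to FD, so DB runs at -113.9°; with |DB| = 20.8, B = (-13.08, -11.26). Then |LB| = |B − L| = 13.96.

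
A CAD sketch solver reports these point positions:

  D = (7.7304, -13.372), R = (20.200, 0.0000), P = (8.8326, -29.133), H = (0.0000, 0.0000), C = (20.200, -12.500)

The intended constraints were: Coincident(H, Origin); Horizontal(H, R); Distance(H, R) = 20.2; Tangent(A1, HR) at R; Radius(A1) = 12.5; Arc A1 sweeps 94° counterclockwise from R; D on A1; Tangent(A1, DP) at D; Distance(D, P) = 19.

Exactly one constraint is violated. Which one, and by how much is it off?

Distance(D, P) = 19 — off by 3.20.

H = (0.00, 0.00) ✓; H.y = 0.00, R.y = 0.00 ✓; |HR| = 20.20 ✓; ∠(CR, RH) = 90.00° ✓; |CR| = 12.50 ✓; bearing(C→D) − bearing(C→R) = 94.00° ✓; |CD| = 12.50 ✓; ∠(CD, DP) = 90.00° ✓; |DP| = 15.80 ✗.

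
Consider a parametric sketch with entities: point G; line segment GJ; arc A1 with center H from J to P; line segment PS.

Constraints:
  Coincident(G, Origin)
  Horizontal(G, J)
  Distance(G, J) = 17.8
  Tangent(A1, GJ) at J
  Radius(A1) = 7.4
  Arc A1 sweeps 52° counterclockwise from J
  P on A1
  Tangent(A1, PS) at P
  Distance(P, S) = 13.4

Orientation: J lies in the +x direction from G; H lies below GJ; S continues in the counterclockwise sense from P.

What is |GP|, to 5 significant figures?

12.302

Since A1 is tangent to GJ there, HJ ⟂ GJ, so H = J + (0, -7.4) = (17.800, -7.4000). On A1, J sits at bearing 90° from H; a 52° counterclockwise sweep puts P at bearing 142°, so P = H + 7.4·(cos 142°, sin 142°) = (11.969, -2.8441). Then |GP| = |P − G| = 12.302.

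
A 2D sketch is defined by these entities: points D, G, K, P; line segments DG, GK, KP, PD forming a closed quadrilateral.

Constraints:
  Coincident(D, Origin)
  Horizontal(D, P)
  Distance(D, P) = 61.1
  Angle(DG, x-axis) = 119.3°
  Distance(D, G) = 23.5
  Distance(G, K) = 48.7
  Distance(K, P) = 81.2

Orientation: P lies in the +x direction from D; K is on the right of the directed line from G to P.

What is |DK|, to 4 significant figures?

31.87

Checks: |GK| = 48.70 ✓; |KP| = 81.20 ✓.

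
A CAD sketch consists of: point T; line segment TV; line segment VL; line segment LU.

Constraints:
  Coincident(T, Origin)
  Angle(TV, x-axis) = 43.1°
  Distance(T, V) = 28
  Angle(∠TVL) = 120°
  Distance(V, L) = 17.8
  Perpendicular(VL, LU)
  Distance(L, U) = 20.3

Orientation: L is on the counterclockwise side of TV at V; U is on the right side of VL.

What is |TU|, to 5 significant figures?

54.734

∠TVL = 120.0°, so VL runs at 43.1° + (180° − 120.0°) = 103.10° from the x-axis; with |VL| = 17.8, L = V + 17.8·(cos 103.10°, sin 103.10°) = (16.410, 36.468). The perpendicularity gives LU at right angles to VL; with |LU| = 20.3 on the right of VL, U = L + 20.3·(0.97398, 0.22665) = (36.182, 41.069). Then |TU| = |U − T| = 54.734.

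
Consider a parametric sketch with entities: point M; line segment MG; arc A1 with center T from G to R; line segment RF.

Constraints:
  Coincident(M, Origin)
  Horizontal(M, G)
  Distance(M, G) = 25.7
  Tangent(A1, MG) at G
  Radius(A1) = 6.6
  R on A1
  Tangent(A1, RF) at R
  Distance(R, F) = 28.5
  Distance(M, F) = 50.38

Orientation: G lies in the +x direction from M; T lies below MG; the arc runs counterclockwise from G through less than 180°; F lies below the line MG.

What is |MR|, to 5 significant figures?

23.075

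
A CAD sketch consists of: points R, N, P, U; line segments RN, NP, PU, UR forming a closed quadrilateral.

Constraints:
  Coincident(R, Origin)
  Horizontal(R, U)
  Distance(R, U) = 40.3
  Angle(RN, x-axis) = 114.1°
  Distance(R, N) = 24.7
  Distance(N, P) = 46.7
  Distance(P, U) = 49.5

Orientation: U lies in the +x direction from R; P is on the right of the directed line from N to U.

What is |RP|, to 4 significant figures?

23.86

Checks: |NP| = 46.70 ✓; |PU| = 49.50 ✓.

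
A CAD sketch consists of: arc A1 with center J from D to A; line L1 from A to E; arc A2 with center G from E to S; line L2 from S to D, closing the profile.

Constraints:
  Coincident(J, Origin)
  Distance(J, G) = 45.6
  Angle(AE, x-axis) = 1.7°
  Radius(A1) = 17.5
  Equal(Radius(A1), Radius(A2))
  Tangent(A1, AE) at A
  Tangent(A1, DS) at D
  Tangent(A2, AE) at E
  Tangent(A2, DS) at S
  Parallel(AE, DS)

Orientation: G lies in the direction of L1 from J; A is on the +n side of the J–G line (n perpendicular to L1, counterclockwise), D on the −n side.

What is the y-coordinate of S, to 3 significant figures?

-16.1

The slot axis is L1's direction at 1.7°, so u = (cos 1.7°, sin 1.7°) = (1.00, 0.0297) and n = (−sin 1.7°, cos 1.7°) = (-0.0297, 1.00). J is at the origin and G lies 45.6 along u from J, so G = 45.6·u = (45.6, 1.35). Tangency of A1 to both parallel lines with radius 17.5 puts A and D at J ± 17.5·n: A = (-0.519, 17.5), D = (0.519, -17.5). Equal radii place E and S the same way about G: E = G + 17.5·n = (45.1, 18.8), S = G − 17.5·n = (46.1, -16.1). So S.y = -16.1.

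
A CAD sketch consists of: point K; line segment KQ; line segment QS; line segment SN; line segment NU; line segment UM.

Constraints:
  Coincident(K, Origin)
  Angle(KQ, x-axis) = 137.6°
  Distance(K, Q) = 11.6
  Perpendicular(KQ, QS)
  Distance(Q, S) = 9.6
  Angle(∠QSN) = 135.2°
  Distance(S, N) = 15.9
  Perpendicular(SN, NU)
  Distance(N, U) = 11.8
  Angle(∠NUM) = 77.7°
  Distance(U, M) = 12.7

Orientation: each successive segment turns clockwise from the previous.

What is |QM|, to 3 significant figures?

10.6

K is at the origin; KQ runs at 137.6° with length 11.6, so Q = (-8.57, 7.82). KQ ⟂ QS, so QS runs at 47.6°; with |QS| = 9.6, S = (-2.09, 14.9). ∠QSN = 135.2° gives SN at 2.80° from the x-axis; with |SN| = 15.9, N = (13.8, 15.7). The perpendicularity gives NU at right angles to SN, so NU runs at -87.2°; with |NU| = 11.8, U = (14.4, 3.90). ∠NUM = 77.7° gives UM at 170° from the x-axis; with |UM| = 12.7, M = (1.84, 6.00). Then |QM| = |M − Q| = 10.6.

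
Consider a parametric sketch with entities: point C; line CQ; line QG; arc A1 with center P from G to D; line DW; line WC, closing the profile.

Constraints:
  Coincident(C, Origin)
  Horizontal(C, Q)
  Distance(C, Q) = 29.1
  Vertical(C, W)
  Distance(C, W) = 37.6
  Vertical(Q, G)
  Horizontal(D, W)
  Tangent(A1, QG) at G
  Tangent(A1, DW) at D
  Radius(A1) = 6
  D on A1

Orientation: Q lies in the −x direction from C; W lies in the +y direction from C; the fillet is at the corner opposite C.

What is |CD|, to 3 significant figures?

44.1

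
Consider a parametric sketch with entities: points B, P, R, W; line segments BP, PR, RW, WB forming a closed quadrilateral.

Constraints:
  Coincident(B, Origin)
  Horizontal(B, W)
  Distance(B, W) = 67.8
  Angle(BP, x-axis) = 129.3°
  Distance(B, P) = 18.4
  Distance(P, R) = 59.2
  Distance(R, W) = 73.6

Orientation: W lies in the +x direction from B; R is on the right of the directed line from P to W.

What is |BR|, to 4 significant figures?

42.48

Checks: |PR| = 59.20 ✓; |RW| = 73.60 ✓.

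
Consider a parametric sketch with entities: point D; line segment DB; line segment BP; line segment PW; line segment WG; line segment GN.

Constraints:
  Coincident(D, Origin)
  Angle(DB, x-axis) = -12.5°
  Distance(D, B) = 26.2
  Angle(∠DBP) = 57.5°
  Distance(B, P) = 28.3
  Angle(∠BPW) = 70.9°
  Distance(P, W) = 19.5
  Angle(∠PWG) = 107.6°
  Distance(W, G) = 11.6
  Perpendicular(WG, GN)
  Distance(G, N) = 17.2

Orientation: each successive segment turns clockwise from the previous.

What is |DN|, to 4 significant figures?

21.42

D is at the origin; DB runs at -12.5° with length 26.2, so B = (25.58, -5.671). ∠DBP = 57.5° gives BP at -135.0° from the x-axis; with |BP| = 28.3, P = (5.568, -25.68). ∠BPW = 70.9° gives PW at 115.9° from the x-axis; with |PW| = 19.5, W = (-2.950, -8.140). ∠PWG = 107.6° gives WG at 43.50° from the x-axis; with |WG| = 11.6, G = (5.465, -0.1556). WG ⟂ GN, so GN runs at -46.50°; with |GN| = 17.2, N = (17.30, -12.63). Then |DN| = |N − D| = 21.42.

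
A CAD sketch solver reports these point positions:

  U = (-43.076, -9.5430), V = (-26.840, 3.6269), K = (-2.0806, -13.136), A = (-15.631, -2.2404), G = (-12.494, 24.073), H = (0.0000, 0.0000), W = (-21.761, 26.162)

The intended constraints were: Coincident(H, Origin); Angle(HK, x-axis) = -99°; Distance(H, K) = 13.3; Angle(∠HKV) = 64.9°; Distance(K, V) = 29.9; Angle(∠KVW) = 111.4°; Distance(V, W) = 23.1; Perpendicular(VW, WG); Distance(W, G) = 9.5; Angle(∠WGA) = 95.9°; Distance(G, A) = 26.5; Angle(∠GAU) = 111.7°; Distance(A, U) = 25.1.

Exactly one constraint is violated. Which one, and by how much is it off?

Distance(A, U) = 25.1 — off by 3.30.

H = (0.00, 0.00) ✓; HK at -99.00° ✓; |HK| = 13.30 ✓; ∠HKV = 64.90° ✓; |KV| = 29.90 ✓; ∠KVW = 111.4° ✓; |VW| = 23.10 ✓; ∠(VW, WG) = 90.00° ✓; |WG| = 9.500 ✓; ∠WGA = 95.90° ✓; |GA| = 26.50 ✓; ∠GAU = 111.7° ✓; |AU| = 28.40 ✗.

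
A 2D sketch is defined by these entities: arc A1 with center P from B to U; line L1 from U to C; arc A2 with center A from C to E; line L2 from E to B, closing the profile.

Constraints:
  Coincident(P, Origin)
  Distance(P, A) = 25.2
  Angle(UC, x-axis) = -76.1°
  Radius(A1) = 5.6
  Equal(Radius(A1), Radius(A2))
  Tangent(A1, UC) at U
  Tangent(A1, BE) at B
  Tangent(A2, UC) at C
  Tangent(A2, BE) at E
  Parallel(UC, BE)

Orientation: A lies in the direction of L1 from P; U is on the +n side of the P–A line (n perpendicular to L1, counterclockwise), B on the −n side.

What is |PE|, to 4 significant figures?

25.81

Tangency of A1 to both parallel lines with radius 5.6 puts U and B at P ± 5.6·n: U = (5.436, 1.345), B = (-5.436, -1.345). Equal radii place C and E the same way about A: C = A + 5.6·n = (11.49, -23.12), E = A − 5.6·n = (0.6177, -25.81). Then |PE| = |E − P| = 25.81.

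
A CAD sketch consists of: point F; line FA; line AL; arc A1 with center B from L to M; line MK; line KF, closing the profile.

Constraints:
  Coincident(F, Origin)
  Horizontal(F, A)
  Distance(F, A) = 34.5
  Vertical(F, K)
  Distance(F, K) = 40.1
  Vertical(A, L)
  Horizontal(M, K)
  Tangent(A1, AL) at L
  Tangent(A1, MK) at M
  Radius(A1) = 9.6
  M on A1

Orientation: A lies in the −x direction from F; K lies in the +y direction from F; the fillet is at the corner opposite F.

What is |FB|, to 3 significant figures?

39.4

F is at the origin; FA is horizontal with |FA| = 34.5 and A on the −x side, so A = (-34.5, 0.00). F and K share the same x with |FK| = 40.1 and K on the +y side, so K = (0.00, 40.1). The virtual corner opposite F is at (-34.5, 40.1). Tangency of A1 to AL means the radius BL is perpendicular to AL and tangency of A1 to MK means the radius BM is perpendicular to MK, with radius 9.6, so the center B sits 9.6 in from both sides at B = (-24.9, 30.5). Then |FB| = |B − F| = 39.4.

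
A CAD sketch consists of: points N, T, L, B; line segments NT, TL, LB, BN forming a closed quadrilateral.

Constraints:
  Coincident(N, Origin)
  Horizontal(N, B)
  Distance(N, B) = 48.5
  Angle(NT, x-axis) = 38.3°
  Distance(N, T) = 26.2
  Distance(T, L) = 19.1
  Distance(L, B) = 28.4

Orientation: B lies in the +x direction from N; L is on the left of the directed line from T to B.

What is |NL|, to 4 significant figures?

45.20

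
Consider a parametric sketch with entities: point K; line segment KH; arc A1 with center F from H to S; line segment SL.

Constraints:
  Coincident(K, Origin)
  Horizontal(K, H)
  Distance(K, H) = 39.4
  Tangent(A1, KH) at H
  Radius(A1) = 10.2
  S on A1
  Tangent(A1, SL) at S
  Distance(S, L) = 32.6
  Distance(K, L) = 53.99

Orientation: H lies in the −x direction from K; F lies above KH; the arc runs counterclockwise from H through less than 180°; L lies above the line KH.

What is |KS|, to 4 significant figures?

31.25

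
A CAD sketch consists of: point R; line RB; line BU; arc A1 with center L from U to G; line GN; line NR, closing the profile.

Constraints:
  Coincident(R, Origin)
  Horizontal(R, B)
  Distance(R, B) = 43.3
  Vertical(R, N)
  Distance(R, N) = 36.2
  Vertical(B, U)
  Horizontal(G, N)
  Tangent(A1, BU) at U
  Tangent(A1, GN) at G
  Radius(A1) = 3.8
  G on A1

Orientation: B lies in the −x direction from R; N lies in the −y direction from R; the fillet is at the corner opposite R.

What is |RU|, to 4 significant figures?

54.08

R is at the origin; R and B share the same y with |RB| = 43.3 and B on the −x side, so B = (-43.30, 0.000). RN is vertical with |RN| = 36.2 and N on the −y side, so N = (0.000, -36.20). The virtual corner opposite R is at (-43.30, -36.20). The tangent condition forces LU to be normal to BU and A1 meets GN tangentially, so LG is at right angles to GN, with radius 3.8, so the center L sits 3.8 in from both sides at L = (-39.50, -32.40). That places the tangent points at U = (-43.30, -32.40) on BU and G = (-39.50, -36.20) on GN. Then |RU| = |U − R| = 54.08.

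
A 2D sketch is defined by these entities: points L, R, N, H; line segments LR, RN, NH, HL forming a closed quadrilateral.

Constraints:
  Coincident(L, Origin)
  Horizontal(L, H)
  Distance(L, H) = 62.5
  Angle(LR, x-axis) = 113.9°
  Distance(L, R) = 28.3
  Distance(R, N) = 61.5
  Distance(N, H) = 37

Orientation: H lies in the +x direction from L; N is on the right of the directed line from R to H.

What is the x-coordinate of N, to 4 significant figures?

30.69

L is at the origin; L and H share the same y with |LH| = 62.5 and H in +x, so H = (62.5, 0). LR runs at 113.9° with |LR| = 28.3, so R = (-11.47, 25.87). N is determined by |RN| = 61.5 and |NH| = 37.0 together: it lies at the intersection of circle(R, 61.5) and circle(H, 37.0). With |RH| = 78.36, the foot of the radical line on RH is 54.58 from R and the perpendicular offset is √(61.5² − 54.58²) = 28.34. Taking the right-of-RH solution: N = (30.69, -18.90).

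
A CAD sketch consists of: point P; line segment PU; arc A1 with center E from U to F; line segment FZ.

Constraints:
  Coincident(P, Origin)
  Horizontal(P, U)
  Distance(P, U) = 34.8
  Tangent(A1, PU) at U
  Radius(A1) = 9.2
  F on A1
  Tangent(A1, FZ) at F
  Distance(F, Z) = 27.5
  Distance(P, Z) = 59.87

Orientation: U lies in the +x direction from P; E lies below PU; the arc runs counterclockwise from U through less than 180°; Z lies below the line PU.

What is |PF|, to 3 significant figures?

32.8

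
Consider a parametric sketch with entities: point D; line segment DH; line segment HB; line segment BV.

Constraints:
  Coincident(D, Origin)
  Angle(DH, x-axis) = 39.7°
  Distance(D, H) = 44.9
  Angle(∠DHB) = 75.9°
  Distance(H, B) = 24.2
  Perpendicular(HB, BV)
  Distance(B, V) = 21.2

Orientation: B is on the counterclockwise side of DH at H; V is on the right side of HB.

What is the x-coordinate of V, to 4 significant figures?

27.54

∠DHB = 75.9°, so HB runs at 39.7° + (180° − 75.9°) = 143.8° from the x-axis; with |HB| = 24.2, B = H + 24.2·(cos 143.8°, sin 143.8°) = (15.02, 42.97). The perpendicularity gives BV at right angles to HB; with |BV| = 21.2 on the right of HB, V = B + 21.2·(0.5906, 0.8070) = (27.54, 60.08). So V.x = 27.54.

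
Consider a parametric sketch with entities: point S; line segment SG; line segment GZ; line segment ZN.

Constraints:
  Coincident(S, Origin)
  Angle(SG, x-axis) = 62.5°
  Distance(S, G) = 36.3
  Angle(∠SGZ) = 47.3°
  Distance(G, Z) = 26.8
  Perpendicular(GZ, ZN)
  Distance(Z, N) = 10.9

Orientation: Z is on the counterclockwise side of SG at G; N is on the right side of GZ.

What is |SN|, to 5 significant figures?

37.641

S is at the origin; SG runs at 62.5° with length 36.3, so G = 36.3·(cos 62.5°, sin 62.5°) = (16.761, 32.198). ∠SGZ = 47.3°, so GZ runs at 62.5° + (180° − 47.3°) = 195.20° from the x-axis; with |GZ| = 26.8, Z = G + 26.8·(cos 195.20°, sin 195.20°) = (-9.1010, 25.172). GZ ⟂ ZN; with |ZN| = 10.9 on the right of GZ, N = Z + 10.9·(-0.26219, 0.96502) = (-11.959, 35.691). Then |SN| = |N − S| = 37.641.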